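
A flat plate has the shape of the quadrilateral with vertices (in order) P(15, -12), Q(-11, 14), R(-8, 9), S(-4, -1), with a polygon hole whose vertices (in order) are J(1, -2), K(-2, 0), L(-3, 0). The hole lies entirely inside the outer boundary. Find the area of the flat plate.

98

Outer boundary:
Apply the shoelace formula: 2A = Σ (x_i·y_{i+1} − x_{i+1}·y_i), indices taken mod 4.
Cross-terms: 78, 13, 44, 63  ⇒  Σ = 198
Area = |Σ|/2 = 99.
Hole:
Apply the surveyor's formula: 2A = Σ (x_i·y_{i+1} − x_{i+1}·y_i), indices taken mod 3.
Σ = (-4) + (0) + (6) = 2
Area = |Σ|/2 = 1.
Net area = 99 − 1 = 98.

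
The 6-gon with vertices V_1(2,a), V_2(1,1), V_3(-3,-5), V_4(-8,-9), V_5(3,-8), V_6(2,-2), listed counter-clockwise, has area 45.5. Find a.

-1

Write out the shoelace sum; only the two edges meeting at V_1 involve a:
2·Area = [(2·a − 2·(-2)) + (2·1 − 1·a)] + 86
       = 1·a + 92 = 91
⇒ a = -1.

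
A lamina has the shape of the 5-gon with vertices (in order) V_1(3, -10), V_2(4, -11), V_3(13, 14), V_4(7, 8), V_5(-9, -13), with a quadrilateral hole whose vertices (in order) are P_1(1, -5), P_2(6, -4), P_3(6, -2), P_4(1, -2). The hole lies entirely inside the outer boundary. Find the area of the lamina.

Outer boundary:
Apply the shoelace (surveyor's) formula: 2A = Σ (x_i·y_{i+1} − x_{i+1}·y_i), indices taken mod 5.
Cross-terms: 7, 199, 6, -19, 129  ⇒  Σ = 322
Area = |Σ|/2 = 161.
Hole:
Apply the shoelace (surveyor's) formula: 2A = Σ (x_i·y_{i+1} − x_{i+1}·y_i), indices taken mod 4.
P_1→P_2: (1)(-4) − (6)(-5) = 26
P_2→P_3: (6)(-2) − (6)(-4) = 12
P_3→P_4: (6)(-2) − (1)(-2) = -10
P_4→P_1: (1)(-5) − (1)(-2) = -3
Σ = 25
Area = |Σ|/2 = 12.5.
Net area = 161 − 12.5 = 148.5.

148.5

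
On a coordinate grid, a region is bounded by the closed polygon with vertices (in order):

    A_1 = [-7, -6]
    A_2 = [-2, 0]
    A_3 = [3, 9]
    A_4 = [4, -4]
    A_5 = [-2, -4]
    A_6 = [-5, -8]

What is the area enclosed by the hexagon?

66

Σ = (-12) + (-18) + (-48) + (-24) + (-4) + (-26) = -132
Area = |Σ|/2 = 66.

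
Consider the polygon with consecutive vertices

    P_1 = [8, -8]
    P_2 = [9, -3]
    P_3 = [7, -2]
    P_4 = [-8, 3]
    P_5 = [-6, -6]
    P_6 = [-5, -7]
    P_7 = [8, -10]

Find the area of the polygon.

Apply Gauss's area formula: 2A = Σ (x_i·y_{i+1} − x_{i+1}·y_i), indices taken mod 7.
Cross-terms: 48, 3, 5, 66, 12, 106, 16  ⇒  Σ = 256
Area = |Σ|/2 = 128.

128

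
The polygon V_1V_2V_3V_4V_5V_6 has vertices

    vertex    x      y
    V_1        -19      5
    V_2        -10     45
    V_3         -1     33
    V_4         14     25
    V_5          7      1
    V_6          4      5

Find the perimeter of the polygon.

126

|V_1V_2| = √((9)² + (40)²) = √1681 = 41
|V_2V_3| = √((9)² + (-12)²) = √225 = 15
|V_3V_4| = √((15)² + (-8)²) = √289 = 17
|V_4V_5| = √((-7)² + (-24)²) = √625 = 25
|V_5V_6| = √((-3)² + (4)²) = √25 = 5
|V_6V_1| = √((-23)² + (0)²) = √529 = 23
Perimeter = 41 + 15 + 17 + 25 + 5 + 23 = 126.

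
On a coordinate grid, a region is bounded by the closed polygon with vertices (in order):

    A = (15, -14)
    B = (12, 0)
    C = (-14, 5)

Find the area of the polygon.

Apply the shoelace (surveyor's) formula: 2A = Σ (x_i·y_{i+1} − x_{i+1}·y_i), indices taken mod 3.
Σ = (168) + (60) + (121) = 349
Area = |Σ|/2 = 174.5.

174.5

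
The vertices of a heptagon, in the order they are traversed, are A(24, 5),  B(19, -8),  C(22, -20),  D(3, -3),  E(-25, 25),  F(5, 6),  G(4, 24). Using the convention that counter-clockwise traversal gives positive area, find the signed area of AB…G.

-616

Apply the shoelace (surveyor's) formula: 2A = Σ (x_i·y_{i+1} − x_{i+1}·y_i), indices taken mod 7.
A→B: (24)(-8) − (19)(5) = -287
B→C: (19)(-20) − (22)(-8) = -204
C→D: (22)(-3) − (3)(-20) = -6
D→E: (3)(25) − (-25)(-3) = 0
E→F: (-25)(6) − (5)(25) = -275
F→G: (5)(24) − (4)(6) = 96
G→A: (4)(5) − (24)(24) = -556
Σ = -1232
Signed area = Σ/2 = -616 (negative ⇒ clockwise traversal).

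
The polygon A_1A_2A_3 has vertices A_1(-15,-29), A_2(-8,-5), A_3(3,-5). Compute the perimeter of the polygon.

66

|A_1A_2| = √((7)² + (24)²) = √625 = 25
|A_2A_3| = √((11)² + (0)²) = √121 = 11
|A_3A_1| = √((-18)² + (-24)²) = √900 = 30
Perimeter = 25 + 11 + 30 = 66.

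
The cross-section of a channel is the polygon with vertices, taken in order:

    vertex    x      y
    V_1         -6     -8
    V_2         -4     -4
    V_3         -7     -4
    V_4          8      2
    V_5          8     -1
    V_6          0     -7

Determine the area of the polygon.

Apply the shoelace (surveyor's) formula: 2A = Σ (x_i·y_{i+1} − x_{i+1}·y_i), indices taken mod 6.
Σ = (-8) + (-12) + (18) + (-24) + (-56) + (-42) = -124
Area = |Σ|/2 = 62.

62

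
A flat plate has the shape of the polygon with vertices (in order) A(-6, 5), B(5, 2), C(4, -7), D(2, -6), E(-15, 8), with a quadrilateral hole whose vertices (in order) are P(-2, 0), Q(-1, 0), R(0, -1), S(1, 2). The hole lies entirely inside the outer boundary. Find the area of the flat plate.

Outer boundary:
Cross-terms: -37, -43, -10, -74, -27  ⇒  Σ = -191
Area = |Σ|/2 = 95.5.
Hole:
P→Q: (-2)(0) − (-1)(0) = 0
Q→R: (-1)(-1) − (0)(0) = 1
R→S: (0)(2) − (1)(-1) = 1
S→P: (1)(0) − (-2)(2) = 4
Σ = 6
Area = |Σ|/2 = 3.
Net area = 95.5 − 3 = 92.5.

92.5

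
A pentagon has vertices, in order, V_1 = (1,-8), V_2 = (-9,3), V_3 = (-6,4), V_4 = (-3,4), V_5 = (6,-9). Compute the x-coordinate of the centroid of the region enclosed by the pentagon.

Apply Gauss's area formula. First the cross-terms c_i = x_i·y_{i+1} − x_{i+1}·y_i:
  -69, -18, -12, 3, -39  ⇒  2A = -135, A = -67.5.
Then Σ (x_i + x_{i+1})·c_i = 666, so x̄ = 666 / (6·(-67.5)) = -74/45.

-74/45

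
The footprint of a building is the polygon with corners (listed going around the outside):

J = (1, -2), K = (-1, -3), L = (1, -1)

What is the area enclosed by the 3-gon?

1

Σ = (-5) + (4) + (-1) = -2
Area = |Σ|/2 = 1.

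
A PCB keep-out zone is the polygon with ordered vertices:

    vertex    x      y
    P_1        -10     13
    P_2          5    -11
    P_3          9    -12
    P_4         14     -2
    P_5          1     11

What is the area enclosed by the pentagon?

Apply the surveyor's formula: 2A = Σ (x_i·y_{i+1} − x_{i+1}·y_i), indices taken mod 5.
Σ = (45) + (39) + (150) + (156) + (123) = 513
Area = |Σ|/2 = 256.5.

256.5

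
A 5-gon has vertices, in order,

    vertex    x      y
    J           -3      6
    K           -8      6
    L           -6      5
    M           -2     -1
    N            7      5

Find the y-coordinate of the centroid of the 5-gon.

Apply the surveyor's formula. First the cross-terms c_i = x_i·y_{i+1} − x_{i+1}·y_i:
  30, -4, 16, -3, 57  ⇒  2A = 96, A = 48.
Then Σ (y_i + y_{i+1})·c_i = 995, so ȳ = 995 / (6·48) = 995/288.

995/288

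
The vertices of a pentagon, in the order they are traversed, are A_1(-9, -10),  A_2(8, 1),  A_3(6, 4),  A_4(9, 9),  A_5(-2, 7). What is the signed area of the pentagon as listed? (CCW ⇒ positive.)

Σ = (71) + (26) + (18) + (81) + (83) = 279
Signed area = Σ/2 = 139.5 (positive ⇒ counter-clockwise traversal).

139.5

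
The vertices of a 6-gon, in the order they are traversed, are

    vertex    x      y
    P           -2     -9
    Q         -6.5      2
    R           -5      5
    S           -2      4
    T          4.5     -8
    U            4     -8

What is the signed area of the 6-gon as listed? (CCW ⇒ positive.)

-76.5

Apply the shoelace formula: 2A = Σ (x_i·y_{i+1} − x_{i+1}·y_i), indices taken mod 6.
Σ = (-62.5) + (-22.5) + (-10) + (-2) + (-4) + (-52) = -153
Signed area = Σ/2 = -76.5 (negative ⇒ clockwise traversal).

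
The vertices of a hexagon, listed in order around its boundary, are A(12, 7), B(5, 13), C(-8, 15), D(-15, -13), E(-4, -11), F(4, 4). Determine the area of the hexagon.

375

Σ = (121) + (179) + (329) + (113) + (28) + (-20) = 750
Area = |Σ|/2 = 375.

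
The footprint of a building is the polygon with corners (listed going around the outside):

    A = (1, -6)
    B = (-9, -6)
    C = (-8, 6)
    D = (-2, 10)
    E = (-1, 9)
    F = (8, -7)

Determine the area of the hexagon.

172

Apply the shoelace (surveyor's) formula: 2A = Σ (x_i·y_{i+1} − x_{i+1}·y_i), indices taken mod 6.
Σ = (-60) + (-102) + (-68) + (-8) + (-65) + (-41) = -344
Area = |Σ|/2 = 172.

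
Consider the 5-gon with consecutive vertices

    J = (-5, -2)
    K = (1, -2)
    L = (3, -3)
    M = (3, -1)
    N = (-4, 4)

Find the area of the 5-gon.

Apply the shoelace formula: 2A = Σ (x_i·y_{i+1} − x_{i+1}·y_i), indices taken mod 5.
Σ = (12) + (3) + (6) + (8) + (28) = 57
Area = |Σ|/2 = 28.5.

28.5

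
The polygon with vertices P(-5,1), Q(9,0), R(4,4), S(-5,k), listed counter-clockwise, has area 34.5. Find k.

3

The doubled signed area Σ (x_i y_{i+1} − x_{i+1} y_i) is linear in k.
With k=0 it equals 42; the coefficient of k is 9 (from the two edges through S).
So 9·k + 42 = 2·34.5 = 69 ⇒ k = 3.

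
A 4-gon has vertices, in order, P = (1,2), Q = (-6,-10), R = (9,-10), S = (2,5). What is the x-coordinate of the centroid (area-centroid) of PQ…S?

16/9

Apply Gauss's area formula. First the cross-terms c_i = x_i·y_{i+1} − x_{i+1}·y_i:
  2, 150, 65, -1  ⇒  2A = 216, A = 108.
Then Σ (x_i + x_{i+1})·c_i = 1152, so x̄ = 1152 / (6·108) = 16/9.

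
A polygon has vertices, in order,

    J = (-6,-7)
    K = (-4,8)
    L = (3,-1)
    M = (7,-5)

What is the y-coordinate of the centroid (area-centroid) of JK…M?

Apply the shoelace (surveyor's) formula. First the cross-terms c_i = x_i·y_{i+1} − x_{i+1}·y_i:
  -76, -20, -8, -79  ⇒  2A = -183, A = -91.5.
Then Σ (y_i + y_{i+1})·c_i = 780, so ȳ = 780 / (6·(-91.5)) = -260/183.

-260/183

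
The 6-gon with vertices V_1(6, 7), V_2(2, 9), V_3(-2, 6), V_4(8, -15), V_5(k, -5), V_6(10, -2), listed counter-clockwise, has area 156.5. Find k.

13

Write out the shoelace sum; only the two edges meeting at V_5 involve k:
2·Area = [(8·(-5) − k·(-15)) + (k·(-2) − 10·(-5))] + 134
       = 13·k + 144 = 313
⇒ k = 13.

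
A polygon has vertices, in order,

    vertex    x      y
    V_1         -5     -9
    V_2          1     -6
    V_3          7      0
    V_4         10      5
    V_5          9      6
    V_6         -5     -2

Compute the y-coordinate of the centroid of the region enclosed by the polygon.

Apply the shoelace formula. First the cross-terms c_i = x_i·y_{i+1} − x_{i+1}·y_i:
  39, 42, 35, 15, 12, 35  ⇒  2A = 178, A = 89.
Then Σ (y_i + y_{i+1})·c_i = -834, so ȳ = -834 / (6·89) = -139/89.

-139/89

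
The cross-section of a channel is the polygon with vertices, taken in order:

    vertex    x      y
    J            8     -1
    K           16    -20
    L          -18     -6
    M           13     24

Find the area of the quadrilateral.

Σ = (-144) + (-456) + (-354) + (-205) = -1159
Area = |Σ|/2 = 579.5.

579.5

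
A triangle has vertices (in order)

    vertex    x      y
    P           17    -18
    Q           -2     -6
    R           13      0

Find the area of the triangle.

Apply the shoelace formula: 2A = Σ (x_i·y_{i+1} − x_{i+1}·y_i), indices taken mod 3.
Cross-terms: -138, 78, -234  ⇒  Σ = -294
Area = |Σ|/2 = 147.

147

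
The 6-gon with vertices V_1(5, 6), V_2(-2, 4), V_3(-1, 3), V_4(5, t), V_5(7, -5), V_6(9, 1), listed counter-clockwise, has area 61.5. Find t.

-4

Write out the shoelace sum; only the two edges meeting at V_4 involve t:
2·Area = [((-1)·t − 5·3) + (5·(-5) − 7·t)] + 131
       = -8·t + 91 = 123
⇒ t = -4.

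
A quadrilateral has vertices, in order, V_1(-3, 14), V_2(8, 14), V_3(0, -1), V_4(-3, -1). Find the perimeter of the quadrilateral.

46

|V_1V_2| = √((11)² + (0)²) = √121 = 11
|V_2V_3| = √((-8)² + (-15)²) = √289 = 17
|V_3V_4| = √((-3)² + (0)²) = √9 = 3
|V_4V_1| = √((0)² + (15)²) = √225 = 15
Perimeter = 11 + 17 + 3 + 15 = 46.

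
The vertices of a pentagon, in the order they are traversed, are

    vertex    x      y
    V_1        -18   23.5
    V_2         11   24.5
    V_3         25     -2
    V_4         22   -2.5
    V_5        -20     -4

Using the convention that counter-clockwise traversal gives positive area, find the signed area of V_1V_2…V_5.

Apply the surveyor's formula: 2A = Σ (x_i·y_{i+1} − x_{i+1}·y_i), indices taken mod 5.
Cross-terms: -699.5, -634.5, -18.5, -138, -542  ⇒  Σ = -2032.5
Signed area = Σ/2 = -1016.25 (negative ⇒ clockwise traversal).

-1016.25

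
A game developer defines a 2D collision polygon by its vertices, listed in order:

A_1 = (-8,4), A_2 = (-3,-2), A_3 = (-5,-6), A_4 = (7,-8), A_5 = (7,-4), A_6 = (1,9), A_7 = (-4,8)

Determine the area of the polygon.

Σ = (28) + (8) + (82) + (28) + (67) + (44) + (48) = 305
Area = |Σ|/2 = 152.5.

152.5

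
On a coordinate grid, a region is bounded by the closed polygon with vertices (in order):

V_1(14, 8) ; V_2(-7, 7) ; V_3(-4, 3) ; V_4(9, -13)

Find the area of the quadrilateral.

Apply Gauss's area formula: 2A = Σ (x_i·y_{i+1} − x_{i+1}·y_i), indices taken mod 4.
Σ = (154) + (7) + (25) + (254) = 440
Area = |Σ|/2 = 220.

220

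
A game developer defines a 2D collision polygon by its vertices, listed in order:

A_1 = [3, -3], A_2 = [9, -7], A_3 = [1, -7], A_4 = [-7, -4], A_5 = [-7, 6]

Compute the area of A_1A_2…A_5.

85

Apply the shoelace (surveyor's) formula: 2A = Σ (x_i·y_{i+1} − x_{i+1}·y_i), indices taken mod 5.
Σ = (6) + (-56) + (-53) + (-70) + (3) = -170
Area = |Σ|/2 = 85.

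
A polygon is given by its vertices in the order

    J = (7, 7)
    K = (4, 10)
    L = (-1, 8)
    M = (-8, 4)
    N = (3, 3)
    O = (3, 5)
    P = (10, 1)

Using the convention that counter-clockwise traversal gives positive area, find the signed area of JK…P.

65

Cross-terms: 42, 42, 60, -36, 6, -47, 63  ⇒  Σ = 130
Signed area = Σ/2 = 65 (positive ⇒ counter-clockwise traversal).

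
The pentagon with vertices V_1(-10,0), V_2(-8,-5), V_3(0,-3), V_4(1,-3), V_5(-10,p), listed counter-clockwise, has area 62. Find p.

The doubled signed area Σ (x_i y_{i+1} − x_{i+1} y_i) is linear in p.
With p=0 it equals 47; the coefficient of p is 11 (from the two edges through V_5).
So 11·p + 47 = 2·62 = 124 ⇒ p = 7.

7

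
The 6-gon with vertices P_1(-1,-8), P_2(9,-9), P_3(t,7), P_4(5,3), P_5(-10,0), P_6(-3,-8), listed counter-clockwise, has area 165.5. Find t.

Write out the shoelace sum; only the two edges meeting at P_3 involve t:
2·Area = [(9·7 − t·(-9)) + (t·3 − 5·7)] + 207
       = 12·t + 235 = 331
⇒ t = 8.

8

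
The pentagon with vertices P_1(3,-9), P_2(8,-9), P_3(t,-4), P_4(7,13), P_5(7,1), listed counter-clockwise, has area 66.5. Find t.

Write out the shoelace sum; only the two edges meeting at P_3 involve t:
2·Area = [(8·(-4) − t·(-9)) + (t·13 − 7·(-4))] + -105
       = 22·t + -109 = 133
⇒ t = 11.

11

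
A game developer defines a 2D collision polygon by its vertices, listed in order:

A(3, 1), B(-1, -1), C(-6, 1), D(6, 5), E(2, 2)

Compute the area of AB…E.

23.5

Cross-terms: -2, -7, -36, 2, -4  ⇒  Σ = -47
Area = |Σ|/2 = 23.5.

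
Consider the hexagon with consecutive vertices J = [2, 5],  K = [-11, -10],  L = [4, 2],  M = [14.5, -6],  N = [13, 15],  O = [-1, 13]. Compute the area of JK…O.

224.25

Apply the shoelace (surveyor's) formula: 2A = Σ (x_i·y_{i+1} − x_{i+1}·y_i), indices taken mod 6.
J→K: (2)(-10) − (-11)(5) = 35
K→L: (-11)(2) − (4)(-10) = 18
L→M: (4)(-6) − (14.5)(2) = -53
M→N: (14.5)(15) − (13)(-6) = 295.5
N→O: (13)(13) − (-1)(15) = 184
O→J: (-1)(5) − (2)(13) = -31
Σ = 448.5
Area = |Σ|/2 = 224.25.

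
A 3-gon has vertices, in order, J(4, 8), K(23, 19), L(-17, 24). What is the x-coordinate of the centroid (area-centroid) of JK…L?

Apply the shoelace formula. First the cross-terms c_i = x_i·y_{i+1} − x_{i+1}·y_i:
  -108, 875, -232  ⇒  2A = 535, A = 267.5.
Then Σ (x_i + x_{i+1})·c_i = 5350, so x̄ = 5350 / (6·267.5) = 10/3.

10/3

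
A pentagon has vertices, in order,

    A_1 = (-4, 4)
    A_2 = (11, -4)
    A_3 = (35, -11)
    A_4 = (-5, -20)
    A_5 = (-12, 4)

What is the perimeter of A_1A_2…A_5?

|A_1A_2| = √((15)² + (-8)²) = √289 = 17
|A_2A_3| = √((24)² + (-7)²) = √625 = 25
|A_3A_4| = √((-40)² + (-9)²) = √1681 = 41
|A_4A_5| = √((-7)² + (24)²) = √625 = 25
|A_5A_1| = √((8)² + (0)²) = √64 = 8
Perimeter = 17 + 25 + 41 + 25 + 8 = 116.

116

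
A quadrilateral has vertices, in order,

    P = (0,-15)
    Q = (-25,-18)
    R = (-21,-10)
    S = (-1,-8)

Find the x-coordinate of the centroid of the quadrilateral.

-654/55

Apply Gauss's area formula. First the cross-terms c_i = x_i·y_{i+1} − x_{i+1}·y_i:
  -375, -128, 158, 15  ⇒  2A = -330, A = -165.
Then Σ (x_i + x_{i+1})·c_i = 11772, so x̄ = 11772 / (6·(-165)) = -654/55.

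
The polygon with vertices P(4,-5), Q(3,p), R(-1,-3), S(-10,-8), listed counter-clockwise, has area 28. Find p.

-2

The doubled signed area Σ (x_i y_{i+1} − x_{i+1} y_i) is linear in p.
With p=0 it equals 66; the coefficient of p is 5 (from the two edges through Q).
So 5·p + 66 = 2·28 = 56 ⇒ p = -2.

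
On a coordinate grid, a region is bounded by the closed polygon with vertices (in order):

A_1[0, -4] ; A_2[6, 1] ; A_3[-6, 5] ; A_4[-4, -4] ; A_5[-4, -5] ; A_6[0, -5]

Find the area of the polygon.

Apply the shoelace (surveyor's) formula: 2A = Σ (x_i·y_{i+1} − x_{i+1}·y_i), indices taken mod 6.
Σ = (24) + (36) + (44) + (4) + (20) + (0) = 128
Area = |Σ|/2 = 64.

64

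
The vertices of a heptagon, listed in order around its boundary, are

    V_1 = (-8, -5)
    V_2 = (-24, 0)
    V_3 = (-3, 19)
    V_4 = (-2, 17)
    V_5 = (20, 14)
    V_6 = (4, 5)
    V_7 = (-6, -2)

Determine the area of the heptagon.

438.5

Apply the surveyor's formula: 2A = Σ (x_i·y_{i+1} − x_{i+1}·y_i), indices taken mod 7.
Cross-terms: -120, -456, -13, -368, 44, 22, 14  ⇒  Σ = -877
Area = |Σ|/2 = 438.5.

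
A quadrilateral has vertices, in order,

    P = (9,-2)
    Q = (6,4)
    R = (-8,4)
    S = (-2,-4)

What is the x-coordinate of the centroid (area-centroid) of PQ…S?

61/69

Apply the shoelace formula. First the cross-terms c_i = x_i·y_{i+1} − x_{i+1}·y_i:
  48, 56, 40, 40  ⇒  2A = 184, A = 92.
Then Σ (x_i + x_{i+1})·c_i = 488, so x̄ = 488 / (6·92) = 61/69.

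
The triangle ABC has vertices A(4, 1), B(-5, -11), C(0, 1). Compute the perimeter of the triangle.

|AB| = √((-9)² + (-12)²) = √225 = 15
|BC| = √((5)² + (12)²) = √169 = 13
|CA| = √((4)² + (0)²) = √16 = 4
Perimeter = 15 + 13 + 4 = 32.

32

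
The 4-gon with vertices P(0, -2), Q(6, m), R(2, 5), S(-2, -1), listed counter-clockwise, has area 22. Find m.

The doubled signed area Σ (x_i y_{i+1} − x_{i+1} y_i) is linear in m.
With m=0 it equals 54; the coefficient of m is -2 (from the two edges through Q).
So -2·m + 54 = 2·22 = 44 ⇒ m = 5.

5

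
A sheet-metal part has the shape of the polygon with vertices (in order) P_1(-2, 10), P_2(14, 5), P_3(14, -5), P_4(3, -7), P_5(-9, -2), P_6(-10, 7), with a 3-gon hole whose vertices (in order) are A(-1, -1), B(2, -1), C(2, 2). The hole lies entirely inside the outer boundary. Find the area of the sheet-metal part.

Outer boundary:
Σ = (-150) + (-140) + (-83) + (-69) + (-83) + (-86) = -611
Area = |Σ|/2 = 305.5.
Hole:
Apply the surveyor's formula: 2A = Σ (x_i·y_{i+1} − x_{i+1}·y_i), indices taken mod 3.
A→B: (-1)(-1) − (2)(-1) = 3
B→C: (2)(2) − (2)(-1) = 6
C→A: (2)(-1) − (-1)(2) = 0
Σ = 9
Area = |Σ|/2 = 4.5.
Net area = 305.5 − 4.5 = 301.

301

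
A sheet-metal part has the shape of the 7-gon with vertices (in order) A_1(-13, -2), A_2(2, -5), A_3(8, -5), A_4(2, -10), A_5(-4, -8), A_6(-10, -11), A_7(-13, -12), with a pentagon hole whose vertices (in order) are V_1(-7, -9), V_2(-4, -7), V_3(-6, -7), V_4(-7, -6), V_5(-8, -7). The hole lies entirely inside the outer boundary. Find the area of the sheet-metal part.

103

Outer boundary:
Apply Gauss's area formula: 2A = Σ (x_i·y_{i+1} − x_{i+1}·y_i), indices taken mod 7.
A_1→A_2: (-13)(-5) − (2)(-2) = 69
A_2→A_3: (2)(-5) − (8)(-5) = 30
A_3→A_4: (8)(-10) − (2)(-5) = -70
A_4→A_5: (2)(-8) − (-4)(-10) = -56
A_5→A_6: (-4)(-11) − (-10)(-8) = -36
A_6→A_7: (-10)(-12) − (-13)(-11) = -23
A_7→A_1: (-13)(-2) − (-13)(-12) = -130
Σ = -216
Area = |Σ|/2 = 108.
Hole:
Apply the shoelace (surveyor's) formula: 2A = Σ (x_i·y_{i+1} − x_{i+1}·y_i), indices taken mod 5.
Σ = (13) + (-14) + (-13) + (1) + (23) = 10
Area = |Σ|/2 = 5.
Net area = 108 − 5 = 103.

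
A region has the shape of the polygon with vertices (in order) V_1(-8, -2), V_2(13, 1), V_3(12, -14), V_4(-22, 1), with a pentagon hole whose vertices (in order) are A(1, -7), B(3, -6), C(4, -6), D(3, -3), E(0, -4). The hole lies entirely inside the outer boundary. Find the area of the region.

Outer boundary:
Apply Gauss's area formula: 2A = Σ (x_i·y_{i+1} − x_{i+1}·y_i), indices taken mod 4.
Σ = (18) + (-194) + (-296) + (52) = -420
Area = |Σ|/2 = 210.
Hole:
Apply the surveyor's formula: 2A = Σ (x_i·y_{i+1} − x_{i+1}·y_i), indices taken mod 5.
A→B: (1)(-6) − (3)(-7) = 15
B→C: (3)(-6) − (4)(-6) = 6
C→D: (4)(-3) − (3)(-6) = 6
D→E: (3)(-4) − (0)(-3) = -12
E→A: (0)(-7) − (1)(-4) = 4
Σ = 19
Area = |Σ|/2 = 9.5.
Net area = 210 − 9.5 = 200.5.

200.5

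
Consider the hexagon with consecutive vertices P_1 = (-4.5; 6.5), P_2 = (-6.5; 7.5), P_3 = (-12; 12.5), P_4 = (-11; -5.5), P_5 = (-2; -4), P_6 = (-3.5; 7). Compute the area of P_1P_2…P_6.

117.25

Apply the shoelace (surveyor's) formula: 2A = Σ (x_i·y_{i+1} − x_{i+1}·y_i), indices taken mod 6.
Σ = (8.5) + (8.75) + (203.5) + (33) + (-28) + (8.75) = 234.5
Area = |Σ|/2 = 117.25.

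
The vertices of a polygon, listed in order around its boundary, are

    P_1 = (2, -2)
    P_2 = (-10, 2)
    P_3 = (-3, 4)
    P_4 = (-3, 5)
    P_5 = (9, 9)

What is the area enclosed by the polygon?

80.5

Apply the shoelace formula: 2A = Σ (x_i·y_{i+1} − x_{i+1}·y_i), indices taken mod 5.
Σ = (-16) + (-34) + (-3) + (-72) + (-36) = -161
Area = |Σ|/2 = 80.5.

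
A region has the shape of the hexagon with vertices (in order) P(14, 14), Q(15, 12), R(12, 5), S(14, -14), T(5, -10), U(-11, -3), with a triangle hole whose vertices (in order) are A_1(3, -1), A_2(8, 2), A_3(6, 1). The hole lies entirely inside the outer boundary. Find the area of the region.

Outer boundary:
Apply the shoelace formula: 2A = Σ (x_i·y_{i+1} − x_{i+1}·y_i), indices taken mod 6.
Cross-terms: -42, -69, -238, -70, -125, -112  ⇒  Σ = -656
Area = |Σ|/2 = 328.
Hole:
Apply the shoelace (surveyor's) formula: 2A = Σ (x_i·y_{i+1} − x_{i+1}·y_i), indices taken mod 3.
Σ = (14) + (-4) + (-9) = 1
Area = |Σ|/2 = 0.5.
Net area = 328 − 0.5 = 327.5.

327.5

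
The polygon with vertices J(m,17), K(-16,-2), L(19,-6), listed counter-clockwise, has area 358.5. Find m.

Write out the shoelace sum; only the two edges meeting at J involve m:
2·Area = [(19·17 − m·(-6)) + (m·(-2) − (-16)·17)] + 134
       = 4·m + 729 = 717
⇒ m = -3.

-3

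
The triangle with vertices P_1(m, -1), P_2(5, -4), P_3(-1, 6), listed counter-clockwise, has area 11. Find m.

Write out the shoelace sum; only the two edges meeting at P_1 involve m:
2·Area = [((-1)·(-1) − m·6) + (m·(-4) − 5·(-1))] + 26
       = -10·m + 32 = 22
⇒ m = 1.

1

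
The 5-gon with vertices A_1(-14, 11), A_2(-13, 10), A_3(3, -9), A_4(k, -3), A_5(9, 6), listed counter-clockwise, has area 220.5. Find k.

Write out the shoelace sum; only the two edges meeting at A_4 involve k:
2·Area = [(3·(-3) − k·(-9)) + (k·6 − 9·(-3))] + 273
       = 15·k + 291 = 441
⇒ k = 10.

10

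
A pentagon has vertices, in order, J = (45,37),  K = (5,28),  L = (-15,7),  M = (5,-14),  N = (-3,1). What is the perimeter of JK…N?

176

|JK| = √((-40)² + (-9)²) = √1681 = 41
|KL| = √((-20)² + (-21)²) = √841 = 29
|LM| = √((20)² + (-21)²) = √841 = 29
|MN| = √((-8)² + (15)²) = √289 = 17
|NJ| = √((48)² + (36)²) = √3600 = 60
Perimeter = 41 + 29 + 29 + 17 + 60 = 176.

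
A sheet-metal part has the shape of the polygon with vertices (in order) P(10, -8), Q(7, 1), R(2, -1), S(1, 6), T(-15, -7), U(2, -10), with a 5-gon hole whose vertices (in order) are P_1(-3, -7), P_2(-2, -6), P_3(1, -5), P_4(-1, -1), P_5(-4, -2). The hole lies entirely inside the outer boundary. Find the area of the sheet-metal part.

183.5

Outer boundary:
Σ = (66) + (-9) + (13) + (83) + (164) + (84) = 401
Area = |Σ|/2 = 200.5.
Hole:
Apply the surveyor's formula: 2A = Σ (x_i·y_{i+1} − x_{i+1}·y_i), indices taken mod 5.
Σ = (4) + (16) + (-6) + (-2) + (22) = 34
Area = |Σ|/2 = 17.
Net area = 200.5 − 17 = 183.5.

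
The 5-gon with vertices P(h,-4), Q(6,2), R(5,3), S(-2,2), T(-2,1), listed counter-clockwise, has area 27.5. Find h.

-3

Write out the shoelace sum; only the two edges meeting at P involve h:
2·Area = [((-2)·(-4) − h·1) + (h·2 − 6·(-4))] + 26
       = 1·h + 58 = 55
⇒ h = -3.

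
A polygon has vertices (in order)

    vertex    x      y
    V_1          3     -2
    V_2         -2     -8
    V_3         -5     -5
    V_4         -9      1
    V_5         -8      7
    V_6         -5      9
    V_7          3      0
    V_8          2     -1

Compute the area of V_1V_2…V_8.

Cross-terms: -28, -30, -50, -55, -37, -27, -3, -1  ⇒  Σ = -231
Area = |Σ|/2 = 115.5.

115.5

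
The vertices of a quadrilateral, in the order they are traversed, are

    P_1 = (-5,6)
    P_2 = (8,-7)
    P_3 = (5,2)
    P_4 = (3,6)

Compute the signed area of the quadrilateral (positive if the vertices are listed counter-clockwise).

Cross-terms: -13, 51, 24, 48  ⇒  Σ = 110
Signed area = Σ/2 = 55 (positive ⇒ counter-clockwise traversal).

55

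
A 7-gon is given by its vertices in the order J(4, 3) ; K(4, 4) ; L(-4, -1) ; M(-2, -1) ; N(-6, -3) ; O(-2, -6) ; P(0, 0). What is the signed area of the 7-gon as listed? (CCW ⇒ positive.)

24

Apply the shoelace (surveyor's) formula: 2A = Σ (x_i·y_{i+1} − x_{i+1}·y_i), indices taken mod 7.
Σ = (4) + (12) + (2) + (0) + (30) + (0) + (0) = 48
Signed area = Σ/2 = 24 (positive ⇒ counter-clockwise traversal).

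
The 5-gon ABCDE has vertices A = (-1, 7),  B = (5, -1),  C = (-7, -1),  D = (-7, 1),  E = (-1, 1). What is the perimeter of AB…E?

36

|AB| = √((6)² + (-8)²) = √100 = 10
|BC| = √((-12)² + (0)²) = √144 = 12
|CD| = √((0)² + (2)²) = √4 = 2
|DE| = √((6)² + (0)²) = √36 = 6
|EA| = √((0)² + (6)²) = √36 = 6
Perimeter = 10 + 12 + 2 + 6 + 6 = 36.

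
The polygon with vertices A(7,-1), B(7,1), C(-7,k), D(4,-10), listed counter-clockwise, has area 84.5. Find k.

4

The doubled signed area Σ (x_i y_{i+1} − x_{i+1} y_i) is linear in k.
With k=0 it equals 157; the coefficient of k is 3 (from the two edges through C).
So 3·k + 157 = 2·84.5 = 169 ⇒ k = 4.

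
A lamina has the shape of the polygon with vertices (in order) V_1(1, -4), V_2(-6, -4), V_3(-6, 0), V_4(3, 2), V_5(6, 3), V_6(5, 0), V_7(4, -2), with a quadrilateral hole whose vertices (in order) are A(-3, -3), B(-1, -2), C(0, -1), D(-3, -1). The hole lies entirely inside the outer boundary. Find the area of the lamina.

Outer boundary:
Apply Gauss's area formula: 2A = Σ (x_i·y_{i+1} − x_{i+1}·y_i), indices taken mod 7.
Σ = (-28) + (-24) + (-12) + (-3) + (-15) + (-10) + (-14) = -106
Area = |Σ|/2 = 53.
Hole:
A→B: (-3)(-2) − (-1)(-3) = 3
B→C: (-1)(-1) − (0)(-2) = 1
C→D: (0)(-1) − (-3)(-1) = -3
D→A: (-3)(-3) − (-3)(-1) = 6
Σ = 7
Area = |Σ|/2 = 3.5.
Net area = 53 − 3.5 = 49.5.

49.5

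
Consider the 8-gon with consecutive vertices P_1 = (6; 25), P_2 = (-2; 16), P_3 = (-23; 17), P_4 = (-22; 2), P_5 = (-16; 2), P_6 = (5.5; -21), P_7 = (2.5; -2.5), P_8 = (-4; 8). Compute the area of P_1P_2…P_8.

Apply the shoelace formula: 2A = Σ (x_i·y_{i+1} − x_{i+1}·y_i), indices taken mod 8.
Cross-terms: 146, 334, 328, -12, 325, 38.75, 10, -148  ⇒  Σ = 1021.75
Area = |Σ|/2 = 510.875.

510.875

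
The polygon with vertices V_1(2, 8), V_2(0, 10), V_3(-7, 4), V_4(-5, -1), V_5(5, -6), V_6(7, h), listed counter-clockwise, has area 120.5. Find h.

The doubled signed area Σ (x_i y_{i+1} − x_{i+1} y_i) is linear in h.
With h=0 it equals 250; the coefficient of h is 3 (from the two edges through V_6).
So 3·h + 250 = 2·120.5 = 241 ⇒ h = -3.

-3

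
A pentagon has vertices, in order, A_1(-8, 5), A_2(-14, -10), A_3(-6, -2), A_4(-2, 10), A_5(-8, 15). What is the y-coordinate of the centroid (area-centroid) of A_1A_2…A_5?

Apply the shoelace (surveyor's) formula. First the cross-terms c_i = x_i·y_{i+1} − x_{i+1}·y_i:
  150, -32, -64, 50, 80  ⇒  2A = 184, A = 92.
Then Σ (y_i + y_{i+1})·c_i = 1972, so ȳ = 1972 / (6·92) = 493/138.

493/138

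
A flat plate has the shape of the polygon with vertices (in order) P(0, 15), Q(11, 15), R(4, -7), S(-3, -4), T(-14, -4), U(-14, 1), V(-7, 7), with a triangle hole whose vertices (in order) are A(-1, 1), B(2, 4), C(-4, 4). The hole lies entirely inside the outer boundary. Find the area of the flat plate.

Outer boundary:
P→Q: (0)(15) − (11)(15) = -165
Q→R: (11)(-7) − (4)(15) = -137
R→S: (4)(-4) − (-3)(-7) = -37
S→T: (-3)(-4) − (-14)(-4) = -44
T→U: (-14)(1) − (-14)(-4) = -70
U→V: (-14)(7) − (-7)(1) = -91
V→P: (-7)(15) − (0)(7) = -105
Σ = -649
Area = |Σ|/2 = 324.5.
Hole:
A→B: (-1)(4) − (2)(1) = -6
B→C: (2)(4) − (-4)(4) = 24
C→A: (-4)(1) − (-1)(4) = 0
Σ = 18
Area = |Σ|/2 = 9.
Net area = 324.5 − 9 = 315.5.

315.5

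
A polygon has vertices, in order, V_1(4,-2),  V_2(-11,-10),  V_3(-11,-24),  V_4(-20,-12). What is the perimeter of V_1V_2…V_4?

72

|V_1V_2| = √((-15)² + (-8)²) = √289 = 17
|V_2V_3| = √((0)² + (-14)²) = √196 = 14
|V_3V_4| = √((-9)² + (12)²) = √225 = 15
|V_4V_1| = √((24)² + (10)²) = √676 = 26
Perimeter = 17 + 14 + 15 + 26 = 72.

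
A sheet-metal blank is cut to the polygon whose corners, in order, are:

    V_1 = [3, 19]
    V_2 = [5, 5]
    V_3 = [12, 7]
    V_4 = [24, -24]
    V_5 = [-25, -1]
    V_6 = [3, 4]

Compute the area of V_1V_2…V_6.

Apply the surveyor's formula: 2A = Σ (x_i·y_{i+1} − x_{i+1}·y_i), indices taken mod 6.
Σ = (-80) + (-25) + (-456) + (-624) + (-97) + (45) = -1237
Area = |Σ|/2 = 618.5.

618.5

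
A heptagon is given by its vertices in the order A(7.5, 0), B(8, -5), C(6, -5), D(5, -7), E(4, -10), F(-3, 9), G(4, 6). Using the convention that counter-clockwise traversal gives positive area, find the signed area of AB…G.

-89.75

Σ = (-37.5) + (-10) + (-17) + (-22) + (6) + (-54) + (-45) = -179.5
Signed area = Σ/2 = -89.75 (negative ⇒ clockwise traversal).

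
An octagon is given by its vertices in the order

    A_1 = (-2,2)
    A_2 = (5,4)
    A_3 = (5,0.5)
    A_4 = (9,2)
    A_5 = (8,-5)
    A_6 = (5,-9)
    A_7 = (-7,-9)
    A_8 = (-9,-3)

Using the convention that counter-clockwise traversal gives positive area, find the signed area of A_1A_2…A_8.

Apply the shoelace (surveyor's) formula: 2A = Σ (x_i·y_{i+1} − x_{i+1}·y_i), indices taken mod 8.
Σ = (-18) + (-17.5) + (5.5) + (-61) + (-47) + (-108) + (-60) + (-24) = -330
Signed area = Σ/2 = -165 (negative ⇒ clockwise traversal).

-165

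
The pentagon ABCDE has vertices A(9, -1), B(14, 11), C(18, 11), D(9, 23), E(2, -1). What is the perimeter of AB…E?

64

|AB| = √((5)² + (12)²) = √169 = 13
|BC| = √((4)² + (0)²) = √16 = 4
|CD| = √((-9)² + (12)²) = √225 = 15
|DE| = √((-7)² + (-24)²) = √625 = 25
|EA| = √((7)² + (0)²) = √49 = 7
Perimeter = 13 + 4 + 15 + 25 + 7 = 64.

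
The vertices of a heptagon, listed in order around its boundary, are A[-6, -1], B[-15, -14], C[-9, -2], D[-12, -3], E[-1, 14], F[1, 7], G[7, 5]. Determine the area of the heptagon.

Apply the surveyor's formula: 2A = Σ (x_i·y_{i+1} − x_{i+1}·y_i), indices taken mod 7.
A→B: (-6)(-14) − (-15)(-1) = 69
B→C: (-15)(-2) − (-9)(-14) = -96
C→D: (-9)(-3) − (-12)(-2) = 3
D→E: (-12)(14) − (-1)(-3) = -171
E→F: (-1)(7) − (1)(14) = -21
F→G: (1)(5) − (7)(7) = -44
G→A: (7)(-1) − (-6)(5) = 23
Σ = -237
Area = |Σ|/2 = 118.5.

118.5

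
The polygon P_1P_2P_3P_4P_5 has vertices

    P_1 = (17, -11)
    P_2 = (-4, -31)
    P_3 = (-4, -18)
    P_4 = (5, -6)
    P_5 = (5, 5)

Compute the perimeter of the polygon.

|P_1P_2| = √((-21)² + (-20)²) = √841 = 29
|P_2P_3| = √((0)² + (13)²) = √169 = 13
|P_3P_4| = √((9)² + (12)²) = √225 = 15
|P_4P_5| = √((0)² + (11)²) = √121 = 11
|P_5P_1| = √((12)² + (-16)²) = √400 = 20
Perimeter = 29 + 13 + 15 + 11 + 20 = 88.

88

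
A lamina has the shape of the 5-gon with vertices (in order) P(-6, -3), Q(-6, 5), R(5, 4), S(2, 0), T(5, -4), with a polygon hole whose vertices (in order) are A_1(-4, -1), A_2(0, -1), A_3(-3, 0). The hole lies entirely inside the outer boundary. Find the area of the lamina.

Outer boundary:
Σ = (-48) + (-49) + (-8) + (-8) + (-39) = -152
Area = |Σ|/2 = 76.
Hole:
Apply the surveyor's formula: 2A = Σ (x_i·y_{i+1} − x_{i+1}·y_i), indices taken mod 3.
Σ = (4) + (-3) + (3) = 4
Area = |Σ|/2 = 2.
Net area = 76 − 2 = 74.

74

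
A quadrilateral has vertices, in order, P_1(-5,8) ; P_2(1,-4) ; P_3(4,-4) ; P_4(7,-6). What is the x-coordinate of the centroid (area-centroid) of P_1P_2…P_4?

Apply Gauss's area formula. First the cross-terms c_i = x_i·y_{i+1} − x_{i+1}·y_i:
  12, 12, 4, 26  ⇒  2A = 54, A = 27.
Then Σ (x_i + x_{i+1})·c_i = 108, so x̄ = 108 / (6·27) = 2/3.

2/3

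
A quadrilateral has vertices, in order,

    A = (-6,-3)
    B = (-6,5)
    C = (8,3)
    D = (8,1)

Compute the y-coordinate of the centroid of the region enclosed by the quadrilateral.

1.4

Apply the surveyor's formula. First the cross-terms c_i = x_i·y_{i+1} − x_{i+1}·y_i:
  -48, -58, -16, -18  ⇒  2A = -140, A = -70.
Then Σ (y_i + y_{i+1})·c_i = -588, so ȳ = -588 / (6·(-70)) = 1.4.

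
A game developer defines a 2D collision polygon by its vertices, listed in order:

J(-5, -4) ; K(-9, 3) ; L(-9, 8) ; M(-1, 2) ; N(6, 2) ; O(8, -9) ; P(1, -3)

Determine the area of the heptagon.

112

Apply the surveyor's formula: 2A = Σ (x_i·y_{i+1} − x_{i+1}·y_i), indices taken mod 7.
Σ = (-51) + (-45) + (-10) + (-14) + (-70) + (-15) + (-19) = -224
Area = |Σ|/2 = 112.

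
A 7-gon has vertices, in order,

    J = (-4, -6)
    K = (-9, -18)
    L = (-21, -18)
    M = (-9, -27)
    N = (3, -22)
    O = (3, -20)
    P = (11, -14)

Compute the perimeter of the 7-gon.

82

|JK| = √((-5)² + (-12)²) = √169 = 13
|KL| = √((-12)² + (0)²) = √144 = 12
|LM| = √((12)² + (-9)²) = √225 = 15
|MN| = √((12)² + (5)²) = √169 = 13
|NO| = √((0)² + (2)²) = √4 = 2
|OP| = √((8)² + (6)²) = √100 = 10
|PJ| = √((-15)² + (8)²) = √289 = 17
Perimeter = 13 + 12 + 15 + 13 + 2 + 10 + 17 = 82.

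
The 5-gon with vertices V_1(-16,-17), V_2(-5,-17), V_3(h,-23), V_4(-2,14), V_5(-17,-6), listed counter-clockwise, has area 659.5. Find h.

The doubled signed area Σ (x_i y_{i+1} − x_{i+1} y_i) is linear in h.
With h=0 it equals 699; the coefficient of h is 31 (from the two edges through V_3).
So 31·h + 699 = 2·659.5 = 1319 ⇒ h = 20.

20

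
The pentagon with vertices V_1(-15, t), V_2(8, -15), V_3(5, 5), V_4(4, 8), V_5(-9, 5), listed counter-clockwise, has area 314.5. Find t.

-6

The doubled signed area Σ (x_i y_{i+1} − x_{i+1} y_i) is linear in t.
With t=0 it equals 527; the coefficient of t is -17 (from the two edges through V_1).
So -17·t + 527 = 2·314.5 = 629 ⇒ t = -6.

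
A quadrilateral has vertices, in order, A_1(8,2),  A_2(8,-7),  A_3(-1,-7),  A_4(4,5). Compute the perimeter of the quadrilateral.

|A_1A_2| = √((0)² + (-9)²) = √81 = 9
|A_2A_3| = √((-9)² + (0)²) = √81 = 9
|A_3A_4| = √((5)² + (12)²) = √169 = 13
|A_4A_1| = √((4)² + (-3)²) = √25 = 5
Perimeter = 9 + 9 + 13 + 5 = 36.

36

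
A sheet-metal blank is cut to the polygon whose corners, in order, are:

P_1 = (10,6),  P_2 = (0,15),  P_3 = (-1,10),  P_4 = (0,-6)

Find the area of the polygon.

115.5

Apply the shoelace (surveyor's) formula: 2A = Σ (x_i·y_{i+1} − x_{i+1}·y_i), indices taken mod 4.
Cross-terms: 150, 15, 6, 60  ⇒  Σ = 231
Area = |Σ|/2 = 115.5.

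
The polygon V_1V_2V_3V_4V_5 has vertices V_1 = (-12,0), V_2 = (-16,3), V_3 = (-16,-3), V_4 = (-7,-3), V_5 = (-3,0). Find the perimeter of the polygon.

|V_1V_2| = √((-4)² + (3)²) = √25 = 5
|V_2V_3| = √((0)² + (-6)²) = √36 = 6
|V_3V_4| = √((9)² + (0)²) = √81 = 9
|V_4V_5| = √((4)² + (3)²) = √25 = 5
|V_5V_1| = √((-9)² + (0)²) = √81 = 9
Perimeter = 5 + 6 + 9 + 5 + 9 = 34.

34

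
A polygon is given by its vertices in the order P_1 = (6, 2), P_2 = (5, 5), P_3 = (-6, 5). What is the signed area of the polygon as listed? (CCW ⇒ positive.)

16.5

P_1→P_2: (6)(5) − (5)(2) = 20
P_2→P_3: (5)(5) − (-6)(5) = 55
P_3→P_1: (-6)(2) − (6)(5) = -42
Σ = 33
Signed area = Σ/2 = 16.5 (positive ⇒ counter-clockwise traversal).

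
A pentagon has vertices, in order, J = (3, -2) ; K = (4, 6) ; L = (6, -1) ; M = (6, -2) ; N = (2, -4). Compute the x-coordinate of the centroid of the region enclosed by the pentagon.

Apply the shoelace (surveyor's) formula. First the cross-terms c_i = x_i·y_{i+1} − x_{i+1}·y_i:
  26, -40, -6, -20, 8  ⇒  2A = -32, A = -16.
Then Σ (x_i + x_{i+1})·c_i = -410, so x̄ = -410 / (6·(-16)) = 205/48.

205/48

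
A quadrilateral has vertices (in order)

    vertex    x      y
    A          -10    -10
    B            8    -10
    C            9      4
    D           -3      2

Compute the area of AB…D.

A→B: (-10)(-10) − (8)(-10) = 180
B→C: (8)(4) − (9)(-10) = 122
C→D: (9)(2) − (-3)(4) = 30
D→A: (-3)(-10) − (-10)(2) = 50
Σ = 382
Area = |Σ|/2 = 191.

191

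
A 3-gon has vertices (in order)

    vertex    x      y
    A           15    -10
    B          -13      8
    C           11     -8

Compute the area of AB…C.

Apply Gauss's area formula: 2A = Σ (x_i·y_{i+1} − x_{i+1}·y_i), indices taken mod 3.
Σ = (-10) + (16) + (10) = 16
Area = |Σ|/2 = 8.

8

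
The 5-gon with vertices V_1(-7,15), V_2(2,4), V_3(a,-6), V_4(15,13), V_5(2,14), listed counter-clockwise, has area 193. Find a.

6

The doubled signed area Σ (x_i y_{i+1} − x_{i+1} y_i) is linear in a.
With a=0 it equals 332; the coefficient of a is 9 (from the two edges through V_3).
So 9·a + 332 = 2·193 = 386 ⇒ a = 6.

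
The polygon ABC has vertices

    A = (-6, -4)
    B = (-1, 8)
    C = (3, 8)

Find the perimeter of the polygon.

|AB| = √((5)² + (12)²) = √169 = 13
|BC| = √((4)² + (0)²) = √16 = 4
|CA| = √((-9)² + (-12)²) = √225 = 15
Perimeter = 13 + 4 + 15 = 32.

32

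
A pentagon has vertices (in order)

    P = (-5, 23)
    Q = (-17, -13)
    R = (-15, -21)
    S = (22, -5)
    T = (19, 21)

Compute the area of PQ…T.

1127

Apply the shoelace (surveyor's) formula: 2A = Σ (x_i·y_{i+1} − x_{i+1}·y_i), indices taken mod 5.
Σ = (456) + (162) + (537) + (557) + (542) = 2254
Area = |Σ|/2 = 1127.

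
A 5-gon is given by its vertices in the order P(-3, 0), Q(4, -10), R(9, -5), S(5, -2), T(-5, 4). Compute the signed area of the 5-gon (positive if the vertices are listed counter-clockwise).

64.5

Σ = (30) + (70) + (7) + (10) + (12) = 129
Signed area = Σ/2 = 64.5 (positive ⇒ counter-clockwise traversal).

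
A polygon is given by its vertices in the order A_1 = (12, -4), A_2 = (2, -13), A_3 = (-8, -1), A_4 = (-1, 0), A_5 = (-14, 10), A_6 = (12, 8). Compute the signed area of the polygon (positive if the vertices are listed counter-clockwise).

-320.5

Apply Gauss's area formula: 2A = Σ (x_i·y_{i+1} − x_{i+1}·y_i), indices taken mod 6.
Σ = (-148) + (-106) + (-1) + (-10) + (-232) + (-144) = -641
Signed area = Σ/2 = -320.5 (negative ⇒ clockwise traversal).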